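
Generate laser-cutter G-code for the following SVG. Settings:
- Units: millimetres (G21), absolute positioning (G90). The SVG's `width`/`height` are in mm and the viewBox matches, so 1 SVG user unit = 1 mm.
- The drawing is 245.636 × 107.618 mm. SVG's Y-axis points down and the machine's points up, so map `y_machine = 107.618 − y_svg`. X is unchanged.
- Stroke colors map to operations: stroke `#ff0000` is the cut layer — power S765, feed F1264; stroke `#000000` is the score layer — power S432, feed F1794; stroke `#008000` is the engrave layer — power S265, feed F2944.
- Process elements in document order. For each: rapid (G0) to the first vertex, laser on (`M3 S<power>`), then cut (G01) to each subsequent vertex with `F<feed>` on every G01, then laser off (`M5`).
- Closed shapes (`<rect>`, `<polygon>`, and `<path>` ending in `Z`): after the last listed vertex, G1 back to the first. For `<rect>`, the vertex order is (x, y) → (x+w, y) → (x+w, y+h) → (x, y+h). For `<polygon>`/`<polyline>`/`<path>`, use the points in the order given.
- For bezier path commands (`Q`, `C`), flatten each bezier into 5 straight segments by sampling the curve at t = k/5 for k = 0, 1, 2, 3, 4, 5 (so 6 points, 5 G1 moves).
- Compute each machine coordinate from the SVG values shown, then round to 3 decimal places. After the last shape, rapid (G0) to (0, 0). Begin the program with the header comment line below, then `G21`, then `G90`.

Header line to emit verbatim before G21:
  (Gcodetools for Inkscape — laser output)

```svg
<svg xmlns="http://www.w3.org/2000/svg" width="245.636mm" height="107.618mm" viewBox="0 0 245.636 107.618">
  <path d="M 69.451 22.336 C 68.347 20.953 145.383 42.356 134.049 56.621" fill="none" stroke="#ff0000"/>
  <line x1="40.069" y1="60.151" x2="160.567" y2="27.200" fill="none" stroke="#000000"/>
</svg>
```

(Gcodetools for Inkscape — laser output)
G21
G90
G0 X69.451 Y85.282
M3 S765
G01 X76.833 Y83.617 F1264
G01 X94.977 Y77.919 F1264
G01 X115.889 Y69.626 F1264
G01 X131.577 Y60.173 F1264
G01 X134.049 Y50.997 F1264
M5
G0 X40.069 Y47.467
M3 S432
G01 X160.567 Y80.418 F1794
M5
G0 X0.000 Y0.000

Since the viewBox matches the mm dimensions, user units are millimetres directly. The only transform is the Y-flip y_m = 107.618 − y_svg.

Shape 1 is a cubic bezier drawn with `<path>`. Its stroke #ff0000 means cut at S765, F1264. After flipping Y the toolpath is (69.451,85.282) → (76.833,83.617) → (94.977,77.919) → (115.889,69.626) → (131.577,60.173) → (134.049,50.997).

Shape 2 is a line segment drawn with `<line>`. Its stroke #000000 means score at S432, F1794. After flipping Y the toolpath is (40.069,47.467) → (160.567,80.418).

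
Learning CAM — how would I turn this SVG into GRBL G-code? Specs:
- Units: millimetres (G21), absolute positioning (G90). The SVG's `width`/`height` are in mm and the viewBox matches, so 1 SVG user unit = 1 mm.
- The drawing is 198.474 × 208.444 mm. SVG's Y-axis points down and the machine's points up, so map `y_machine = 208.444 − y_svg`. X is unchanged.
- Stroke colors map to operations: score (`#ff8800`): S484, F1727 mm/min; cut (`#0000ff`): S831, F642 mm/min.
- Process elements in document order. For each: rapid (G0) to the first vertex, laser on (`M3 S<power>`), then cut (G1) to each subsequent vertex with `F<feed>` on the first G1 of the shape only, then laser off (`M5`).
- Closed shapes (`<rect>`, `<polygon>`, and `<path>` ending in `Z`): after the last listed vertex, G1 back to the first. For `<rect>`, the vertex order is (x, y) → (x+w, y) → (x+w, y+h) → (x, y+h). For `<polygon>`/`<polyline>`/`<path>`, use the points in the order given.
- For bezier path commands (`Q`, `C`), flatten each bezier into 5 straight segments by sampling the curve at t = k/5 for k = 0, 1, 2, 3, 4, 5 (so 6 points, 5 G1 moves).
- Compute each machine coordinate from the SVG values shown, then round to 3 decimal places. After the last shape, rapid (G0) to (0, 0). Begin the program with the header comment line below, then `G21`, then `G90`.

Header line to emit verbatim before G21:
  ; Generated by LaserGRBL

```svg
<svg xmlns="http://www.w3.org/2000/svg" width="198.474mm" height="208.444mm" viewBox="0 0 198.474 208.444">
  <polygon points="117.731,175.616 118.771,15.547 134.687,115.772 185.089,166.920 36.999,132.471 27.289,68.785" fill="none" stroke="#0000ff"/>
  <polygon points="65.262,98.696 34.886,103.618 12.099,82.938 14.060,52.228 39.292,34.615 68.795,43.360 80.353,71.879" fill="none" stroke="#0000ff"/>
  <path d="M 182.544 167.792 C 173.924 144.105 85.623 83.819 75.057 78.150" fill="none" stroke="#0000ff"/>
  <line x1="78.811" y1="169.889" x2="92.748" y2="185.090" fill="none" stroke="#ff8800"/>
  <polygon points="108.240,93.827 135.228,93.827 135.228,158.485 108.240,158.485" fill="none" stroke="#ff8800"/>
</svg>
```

; Generated by LaserGRBL
G21
G90
G0 X117.731 Y32.828
M3 S831
G1 X118.771 Y192.897 F642
G1 X134.687 Y92.672
G1 X185.089 Y41.524
G1 X36.999 Y75.973
G1 X27.289 Y139.659
G1 X117.731 Y32.828
M5
G0 X65.262 Y109.748
M3 S831
G1 X34.886 Y104.826 F642
G1 X12.099 Y125.506
G1 X14.060 Y156.216
G1 X39.292 Y173.829
G1 X68.795 Y165.084
G1 X80.353 Y136.565
G1 X65.262 Y109.748
M5
G0 X182.544 Y40.652
M3 S831
G1 X169.070 Y58.526 F642
G1 X144.028 Y80.806
G1 X114.974 Y103.113
G1 X89.465 Y121.068
G1 X75.057 Y130.294
M5
G0 X78.811 Y38.555
M3 S484
G1 X92.748 Y23.354 F1727
M5
G0 X108.240 Y114.617
M3 S484
G1 X135.228 Y114.617 F1727
G1 X135.228 Y49.959
G1 X108.240 Y49.959
G1 X108.240 Y114.617
M5
G0 X0.000 Y0.000

1 u = 1 mm; y_m = 208.444 − y.

[1] `<polygon>` closed polygon, #0000ff→cut S831 F642: (117.731,32.828) → (118.771,192.897) → (134.687,92.672) → (185.089,41.524) → (36.999,75.973) → (27.289,139.659) → (117.731,32.828) (closed)

[2] `<polygon>` regular polygon, #0000ff→cut S831 F642: (65.262,109.748) → (34.886,104.826) → (12.099,125.506) → (14.060,156.216) → (39.292,173.829) → (68.795,165.084) → (80.353,136.565) → (65.262,109.748) (closed)

[3] `<path>` cubic bezier, #0000ff→cut S831 F642: (182.544,40.652) → (169.070,58.526) → (144.028,80.806) → (114.974,103.113) → (89.465,121.068) → (75.057,130.294)

[4] `<line>` line segment, #ff8800→score S484 F1727: (78.811,38.555) → (92.748,23.354)

[5] `<polygon>` rectangle, #ff8800→score S484 F1727: (108.240,114.617) → (135.228,114.617) → (135.228,49.959) → (108.240,49.959) → (108.240,114.617) (closed)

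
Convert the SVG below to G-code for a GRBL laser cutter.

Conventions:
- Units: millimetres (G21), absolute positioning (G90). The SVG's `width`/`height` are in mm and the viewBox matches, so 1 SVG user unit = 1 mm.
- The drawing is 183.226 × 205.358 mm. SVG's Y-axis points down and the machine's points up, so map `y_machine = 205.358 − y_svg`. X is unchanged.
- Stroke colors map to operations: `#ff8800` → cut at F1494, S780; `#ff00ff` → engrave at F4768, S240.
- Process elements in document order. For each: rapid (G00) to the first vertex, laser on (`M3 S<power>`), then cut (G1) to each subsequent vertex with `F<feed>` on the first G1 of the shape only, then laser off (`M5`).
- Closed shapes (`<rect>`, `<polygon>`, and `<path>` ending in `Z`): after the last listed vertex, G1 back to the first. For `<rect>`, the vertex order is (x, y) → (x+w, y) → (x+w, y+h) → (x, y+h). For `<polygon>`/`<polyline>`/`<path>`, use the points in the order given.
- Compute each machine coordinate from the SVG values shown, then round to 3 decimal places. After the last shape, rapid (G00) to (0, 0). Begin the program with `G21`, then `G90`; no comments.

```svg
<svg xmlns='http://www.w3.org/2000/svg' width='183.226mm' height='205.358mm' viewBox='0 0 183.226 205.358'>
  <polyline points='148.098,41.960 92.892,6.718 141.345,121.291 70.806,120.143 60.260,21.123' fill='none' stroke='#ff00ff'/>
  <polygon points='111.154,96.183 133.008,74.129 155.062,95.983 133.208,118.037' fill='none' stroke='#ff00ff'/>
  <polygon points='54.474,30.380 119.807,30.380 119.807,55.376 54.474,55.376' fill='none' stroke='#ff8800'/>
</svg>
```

Since the viewBox matches the mm dimensions, user units are millimetres directly. The only transform is the Y-flip y_m = 205.358 − y_svg.

Shape 1 is a open polyline drawn with `<polyline>`. Its stroke #ff00ff means engrave at S240, F4768. After flipping Y the toolpath is (148.098,163.398) → (92.892,198.640) → (141.345,84.067) → (70.806,85.215) → (60.260,184.235).

Shape 2 is a regular polygon drawn with `<polygon>`. Its stroke #ff00ff means engrave at S240, F4768. After flipping Y the toolpath is (111.154,109.175) → (133.008,131.229) → (155.062,109.375) → (133.208,87.321) → (111.154,109.175), returning to the start.

Shape 3 is a rectangle drawn with `<polygon>`. Its stroke #ff8800 means cut at S780, F1494. After flipping Y the toolpath is (54.474,174.978) → (119.807,174.978) → (119.807,149.982) → (54.474,149.982) → (54.474,174.978), returning to the start.

G21
G90
G00 X148.098 Y163.398
M3 S240
G1 X92.892 Y198.640 F4768
G1 X141.345 Y84.067
G1 X70.806 Y85.215
G1 X60.260 Y184.235
M5
G00 X111.154 Y109.175
M3 S240
G1 X133.008 Y131.229 F4768
G1 X155.062 Y109.375
G1 X133.208 Y87.321
G1 X111.154 Y109.175
M5
G00 X54.474 Y174.978
M3 S780
G1 X119.807 Y174.978 F1494
G1 X119.807 Y149.982
G1 X54.474 Y149.982
G1 X54.474 Y174.978
M5
G00 X0.000 Y0.000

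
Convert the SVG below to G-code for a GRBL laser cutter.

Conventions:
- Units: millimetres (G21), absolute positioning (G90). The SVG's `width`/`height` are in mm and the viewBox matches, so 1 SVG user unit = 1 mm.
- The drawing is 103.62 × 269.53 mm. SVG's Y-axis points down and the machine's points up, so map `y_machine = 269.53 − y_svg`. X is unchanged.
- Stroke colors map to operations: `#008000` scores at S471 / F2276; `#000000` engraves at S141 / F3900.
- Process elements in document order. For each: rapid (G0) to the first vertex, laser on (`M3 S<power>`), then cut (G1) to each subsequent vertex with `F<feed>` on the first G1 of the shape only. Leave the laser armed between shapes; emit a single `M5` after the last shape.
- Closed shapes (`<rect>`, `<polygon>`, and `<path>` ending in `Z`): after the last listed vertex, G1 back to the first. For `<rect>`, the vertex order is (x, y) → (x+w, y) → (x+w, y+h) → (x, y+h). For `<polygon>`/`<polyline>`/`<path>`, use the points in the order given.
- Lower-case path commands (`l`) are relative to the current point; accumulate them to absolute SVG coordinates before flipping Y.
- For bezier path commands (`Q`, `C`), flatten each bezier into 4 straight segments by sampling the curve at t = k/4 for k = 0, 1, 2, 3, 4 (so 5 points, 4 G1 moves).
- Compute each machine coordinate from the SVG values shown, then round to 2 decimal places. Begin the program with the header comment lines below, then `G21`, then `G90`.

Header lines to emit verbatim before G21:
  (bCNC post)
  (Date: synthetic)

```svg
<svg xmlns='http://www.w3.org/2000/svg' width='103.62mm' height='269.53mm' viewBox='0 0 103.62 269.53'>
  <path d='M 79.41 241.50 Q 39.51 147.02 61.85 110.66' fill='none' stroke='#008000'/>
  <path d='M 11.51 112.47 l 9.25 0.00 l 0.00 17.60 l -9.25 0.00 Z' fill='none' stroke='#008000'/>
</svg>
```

Since the viewBox matches the mm dimensions, user units are millimetres directly. The only transform is the Y-flip y_m = 269.53 − y_svg.

Shape 1 is a quadratic bezier drawn with `<path>`. Its stroke #008000 means score at S471, F2276. After flipping Y the toolpath is (79.41,28.03) → (63.35,71.64) → (55.07,107.98) → (54.57,137.06) → (61.85,158.87).

Shape 2 is a rectangle drawn with `<path>`. Its stroke #008000 means score at S471, F2276. After flipping Y the toolpath is (11.51,157.06) → (20.76,157.06) → (20.76,139.46) → (11.51,139.46) → (11.51,157.06), returning to the start.

(bCNC post)
(Date: synthetic)
G21
G90
G0 X79.41 Y28.03
M3 S471
G1 X63.35 Y71.64 F2276
G1 X55.07 Y107.98
G1 X54.57 Y137.06
G1 X61.85 Y158.87
G0 X11.51 Y157.06
M3 S471
G1 X20.76 Y157.06 F2276
G1 X20.76 Y139.46
G1 X11.51 Y139.46
G1 X11.51 Y157.06
M5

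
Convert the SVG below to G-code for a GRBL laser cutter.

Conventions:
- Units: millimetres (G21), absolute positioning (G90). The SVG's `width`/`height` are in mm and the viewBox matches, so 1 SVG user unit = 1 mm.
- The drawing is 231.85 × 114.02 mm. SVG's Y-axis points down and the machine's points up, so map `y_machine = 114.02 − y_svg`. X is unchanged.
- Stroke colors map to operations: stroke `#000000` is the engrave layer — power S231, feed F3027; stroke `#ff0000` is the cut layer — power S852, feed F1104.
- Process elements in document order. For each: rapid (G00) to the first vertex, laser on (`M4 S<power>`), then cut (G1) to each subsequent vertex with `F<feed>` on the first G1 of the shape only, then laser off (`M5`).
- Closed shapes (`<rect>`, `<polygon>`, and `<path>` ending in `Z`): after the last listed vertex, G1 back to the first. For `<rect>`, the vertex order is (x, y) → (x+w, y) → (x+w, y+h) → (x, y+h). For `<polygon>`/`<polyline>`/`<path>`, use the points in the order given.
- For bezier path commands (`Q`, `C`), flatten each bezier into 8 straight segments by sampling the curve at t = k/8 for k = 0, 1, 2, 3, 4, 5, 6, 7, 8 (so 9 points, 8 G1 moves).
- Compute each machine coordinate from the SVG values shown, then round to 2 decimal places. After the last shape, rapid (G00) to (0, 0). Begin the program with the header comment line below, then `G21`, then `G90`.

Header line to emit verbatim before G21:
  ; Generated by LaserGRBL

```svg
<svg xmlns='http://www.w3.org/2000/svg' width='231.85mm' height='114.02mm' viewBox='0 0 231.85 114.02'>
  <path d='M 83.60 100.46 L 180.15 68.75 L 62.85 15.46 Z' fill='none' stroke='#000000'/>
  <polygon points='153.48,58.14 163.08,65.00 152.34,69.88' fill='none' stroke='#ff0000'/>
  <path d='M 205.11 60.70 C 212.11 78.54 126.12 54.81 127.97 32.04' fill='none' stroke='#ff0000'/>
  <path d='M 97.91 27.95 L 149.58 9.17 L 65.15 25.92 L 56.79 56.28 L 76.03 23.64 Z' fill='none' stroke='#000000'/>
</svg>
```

; Generated by LaserGRBL
G21
G90
G00 X83.60 Y13.56
M4 S231
G1 X180.15 Y45.27 F3027
G1 X62.85 Y98.56
G1 X83.60 Y13.56
M5
G00 X153.48 Y55.88
M4 S852
G1 X163.08 Y49.02 F1104
G1 X152.34 Y44.14
G1 X153.48 Y55.88
M5
G00 X205.11 Y53.32
M4 S852
G1 X203.73 Y48.50 F1104
G1 X195.75 Y47.07
G1 X183.29 Y48.54
G1 X168.47 Y52.42
G1 X153.41 Y58.20
G1 X140.23 Y65.39
G1 X131.04 Y73.48
G1 X127.97 Y81.98
M5
G00 X97.91 Y86.07
M4 S231
G1 X149.58 Y104.85 F3027
G1 X65.15 Y88.10
G1 X56.79 Y57.74
G1 X76.03 Y90.38
G1 X97.91 Y86.07
M5
G00 X0.00 Y0.00

Since the viewBox matches the mm dimensions, user units are millimetres directly. The only transform is the Y-flip y_m = 114.02 − y_svg.

Shape 1 is a closed polygon drawn with `<path>`. Its stroke #000000 means engrave at S231, F3027. After flipping Y the toolpath is (83.60,13.56) → (180.15,45.27) → (62.85,98.56) → (83.60,13.56), returning to the start.

Shape 2 is a regular polygon drawn with `<polygon>`. Its stroke #ff0000 means cut at S852, F1104. After flipping Y the toolpath is (153.48,55.88) → (163.08,49.02) → (152.34,44.14) → (153.48,55.88), returning to the start.

Shape 3 is a cubic bezier drawn with `<path>`. Its stroke #ff0000 means cut at S852, F1104. After flipping Y the toolpath is (205.11,53.32) → (203.73,48.50) → (195.75,47.07) → (183.29,48.54) → (168.47,52.42) → (153.41,58.20) → (140.23,65.39) → (131.04,73.48) → (127.97,81.98).

Shape 4 is a closed polygon drawn with `<path>`. Its stroke #000000 means engrave at S231, F3027. After flipping Y the toolpath is (97.91,86.07) → (149.58,104.85) → (65.15,88.10) → (56.79,57.74) → (76.03,90.38) → (97.91,86.07), returning to the start.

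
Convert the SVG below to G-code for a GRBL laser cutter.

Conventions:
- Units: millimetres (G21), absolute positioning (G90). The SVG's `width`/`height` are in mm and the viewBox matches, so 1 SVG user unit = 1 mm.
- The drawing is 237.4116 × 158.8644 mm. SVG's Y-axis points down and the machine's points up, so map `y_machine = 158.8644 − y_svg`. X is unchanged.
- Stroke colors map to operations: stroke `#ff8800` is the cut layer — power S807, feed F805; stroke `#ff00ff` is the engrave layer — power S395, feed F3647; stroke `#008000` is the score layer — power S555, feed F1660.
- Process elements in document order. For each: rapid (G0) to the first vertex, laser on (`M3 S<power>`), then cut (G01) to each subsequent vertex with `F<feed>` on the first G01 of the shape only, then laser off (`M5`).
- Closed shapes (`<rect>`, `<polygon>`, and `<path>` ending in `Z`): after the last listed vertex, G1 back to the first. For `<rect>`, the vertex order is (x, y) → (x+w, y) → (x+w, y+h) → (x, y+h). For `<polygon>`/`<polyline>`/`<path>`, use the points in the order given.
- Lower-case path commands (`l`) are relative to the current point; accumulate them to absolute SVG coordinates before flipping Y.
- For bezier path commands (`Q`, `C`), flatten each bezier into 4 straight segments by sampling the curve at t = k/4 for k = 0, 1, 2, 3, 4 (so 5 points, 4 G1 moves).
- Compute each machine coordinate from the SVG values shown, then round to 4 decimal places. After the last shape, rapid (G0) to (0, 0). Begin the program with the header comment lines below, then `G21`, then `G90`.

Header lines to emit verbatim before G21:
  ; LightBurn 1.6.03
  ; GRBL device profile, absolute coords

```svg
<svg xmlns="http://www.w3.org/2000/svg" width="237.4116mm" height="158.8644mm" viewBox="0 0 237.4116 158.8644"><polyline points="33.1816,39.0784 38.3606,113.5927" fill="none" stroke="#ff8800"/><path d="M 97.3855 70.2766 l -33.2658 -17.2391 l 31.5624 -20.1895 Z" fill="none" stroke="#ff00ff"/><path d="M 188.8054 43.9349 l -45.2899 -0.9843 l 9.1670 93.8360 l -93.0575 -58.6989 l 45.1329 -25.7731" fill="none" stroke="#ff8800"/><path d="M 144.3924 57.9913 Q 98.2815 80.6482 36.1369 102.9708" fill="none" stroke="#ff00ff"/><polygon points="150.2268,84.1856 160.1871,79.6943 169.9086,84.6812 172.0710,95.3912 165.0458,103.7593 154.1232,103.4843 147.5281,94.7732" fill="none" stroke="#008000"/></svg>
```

; LightBurn 1.6.03
; GRBL device profile, absolute coords
G21
G90
G0 X33.1816 Y119.7860
M3 S807
G01 X38.3606 Y45.2717 F805
M5
G0 X97.3855 Y88.5878
M3 S395
G01 X64.1197 Y105.8269 F3647
G01 X95.6821 Y126.0164
G01 X97.3855 Y88.5878
M5
G0 X188.8054 Y114.9295
M3 S807
G01 X143.5155 Y115.9138 F805
G01 X152.6825 Y22.0778
G01 X59.6250 Y80.7767
G01 X104.7579 Y106.5498
M5
G0 X144.3924 Y100.8731
M3 S395
G01 X120.3348 Y89.5655 F3647
G01 X94.2731 Y78.2998
G01 X66.2071 Y67.0758
G01 X36.1369 Y55.8936
M5
G0 X150.2268 Y74.6788
M3 S555
G01 X160.1871 Y79.1701 F1660
G01 X169.9086 Y74.1832
G01 X172.0710 Y63.4732
G01 X165.0458 Y55.1051
G01 X154.1232 Y55.3801
G01 X147.5281 Y64.0912
G01 X150.2268 Y74.6788
M5
G0 X0.0000 Y0.0000

Since the viewBox matches the mm dimensions, user units are millimetres directly. The only transform is the Y-flip y_m = 158.8644 − y_svg.

Shape 1 is a line segment drawn with `<polyline>`. Its stroke #ff8800 means cut at S807, F805. After flipping Y the toolpath is (33.1816,119.7860) → (38.3606,45.2717).

Shape 2 is a regular polygon drawn with `<path>`. Its stroke #ff00ff means engrave at S395, F3647. After flipping Y the toolpath is (97.3855,88.5878) → (64.1197,105.8269) → (95.6821,126.0164) → (97.3855,88.5878), returning to the start.

Shape 3 is a open polyline drawn with `<path>`. Its stroke #ff8800 means cut at S807, F805. After flipping Y the toolpath is (188.8054,114.9295) → (143.5155,115.9138) → (152.6825,22.0778) → (59.6250,80.7767) → (104.7579,106.5498).

Shape 4 is a quadratic bezier drawn with `<path>`. Its stroke #ff00ff means engrave at S395, F3647. After flipping Y the toolpath is (144.3924,100.8731) → (120.3348,89.5655) → (94.2731,78.2998) → (66.2071,67.0758) → (36.1369,55.8936).

Shape 5 is a regular polygon drawn with `<polygon>`. Its stroke #008000 means score at S555, F1660. After flipping Y the toolpath is (150.2268,74.6788) → (160.1871,79.1701) → (169.9086,74.1832) → (172.0710,63.4732) → (165.0458,55.1051) → (154.1232,55.3801) → (147.5281,64.0912) → (150.2268,74.6788), returning to the start.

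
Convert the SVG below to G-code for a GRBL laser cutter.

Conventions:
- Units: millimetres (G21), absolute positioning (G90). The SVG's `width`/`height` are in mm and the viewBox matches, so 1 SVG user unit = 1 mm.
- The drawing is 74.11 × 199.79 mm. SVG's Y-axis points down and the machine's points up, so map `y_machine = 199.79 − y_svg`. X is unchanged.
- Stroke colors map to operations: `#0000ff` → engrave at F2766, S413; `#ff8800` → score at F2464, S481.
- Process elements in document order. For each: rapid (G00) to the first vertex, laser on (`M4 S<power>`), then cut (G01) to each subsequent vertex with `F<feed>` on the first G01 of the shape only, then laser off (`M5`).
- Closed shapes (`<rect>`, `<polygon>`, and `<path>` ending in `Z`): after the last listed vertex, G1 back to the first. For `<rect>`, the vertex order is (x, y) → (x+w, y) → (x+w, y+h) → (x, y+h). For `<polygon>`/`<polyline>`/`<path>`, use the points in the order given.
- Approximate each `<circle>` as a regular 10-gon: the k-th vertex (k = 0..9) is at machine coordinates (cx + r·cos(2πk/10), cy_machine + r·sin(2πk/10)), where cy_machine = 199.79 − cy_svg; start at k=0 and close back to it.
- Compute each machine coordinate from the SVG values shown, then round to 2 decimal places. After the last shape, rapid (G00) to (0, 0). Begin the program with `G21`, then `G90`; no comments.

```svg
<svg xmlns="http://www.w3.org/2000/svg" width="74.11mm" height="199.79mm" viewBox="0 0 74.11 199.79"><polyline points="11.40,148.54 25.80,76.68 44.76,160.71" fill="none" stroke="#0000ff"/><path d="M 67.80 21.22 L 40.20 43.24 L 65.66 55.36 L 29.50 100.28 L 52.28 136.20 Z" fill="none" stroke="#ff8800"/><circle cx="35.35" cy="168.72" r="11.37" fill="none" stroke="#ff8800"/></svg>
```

viewBox `0 0 74.11 199.79` with mm width/height → 1 unit = 1 mm. Flip: y_m = 199.79 − y_svg.

**Shape 1** — `<polyline>` open polyline, stroke `#0000ff` → engrave (S413, F2766). Machine vertices: (11.40,51.25) → (25.80,123.11) → (44.76,39.08). Open path.

**Shape 2** — `<path>` closed polygon, stroke `#ff8800` → score (S481, F2464). Machine vertices: (67.80,178.57) → (40.20,156.55) → (65.66,144.43) → (29.50,99.51) → (52.28,63.59) → (67.80,178.57). Closed: final G1 returns to the first vertex.

**Shape 3** — `<circle>` circle, stroke `#ff8800` → score (S481, F2464). Machine vertices: (46.72,31.07) → (44.55,37.75) → (38.86,41.88) → (31.84,41.88) → (26.15,37.75) → (23.98,31.07) → (26.15,24.39) → (31.84,20.26) → (38.86,20.26) → (44.55,24.39) → (46.72,31.07). Closed: final G1 returns to the first vertex.

G21
G90
G00 X11.40 Y51.25
M4 S413
G01 X25.80 Y123.11 F2766
G01 X44.76 Y39.08
M5
G00 X67.80 Y178.57
M4 S481
G01 X40.20 Y156.55 F2464
G01 X65.66 Y144.43
G01 X29.50 Y99.51
G01 X52.28 Y63.59
G01 X67.80 Y178.57
M5
G00 X46.72 Y31.07
M4 S481
G01 X44.55 Y37.75 F2464
G01 X38.86 Y41.88
G01 X31.84 Y41.88
G01 X26.15 Y37.75
G01 X23.98 Y31.07
G01 X26.15 Y24.39
G01 X31.84 Y20.26
G01 X38.86 Y20.26
G01 X44.55 Y24.39
G01 X46.72 Y31.07
M5
G00 X0.00 Y0.00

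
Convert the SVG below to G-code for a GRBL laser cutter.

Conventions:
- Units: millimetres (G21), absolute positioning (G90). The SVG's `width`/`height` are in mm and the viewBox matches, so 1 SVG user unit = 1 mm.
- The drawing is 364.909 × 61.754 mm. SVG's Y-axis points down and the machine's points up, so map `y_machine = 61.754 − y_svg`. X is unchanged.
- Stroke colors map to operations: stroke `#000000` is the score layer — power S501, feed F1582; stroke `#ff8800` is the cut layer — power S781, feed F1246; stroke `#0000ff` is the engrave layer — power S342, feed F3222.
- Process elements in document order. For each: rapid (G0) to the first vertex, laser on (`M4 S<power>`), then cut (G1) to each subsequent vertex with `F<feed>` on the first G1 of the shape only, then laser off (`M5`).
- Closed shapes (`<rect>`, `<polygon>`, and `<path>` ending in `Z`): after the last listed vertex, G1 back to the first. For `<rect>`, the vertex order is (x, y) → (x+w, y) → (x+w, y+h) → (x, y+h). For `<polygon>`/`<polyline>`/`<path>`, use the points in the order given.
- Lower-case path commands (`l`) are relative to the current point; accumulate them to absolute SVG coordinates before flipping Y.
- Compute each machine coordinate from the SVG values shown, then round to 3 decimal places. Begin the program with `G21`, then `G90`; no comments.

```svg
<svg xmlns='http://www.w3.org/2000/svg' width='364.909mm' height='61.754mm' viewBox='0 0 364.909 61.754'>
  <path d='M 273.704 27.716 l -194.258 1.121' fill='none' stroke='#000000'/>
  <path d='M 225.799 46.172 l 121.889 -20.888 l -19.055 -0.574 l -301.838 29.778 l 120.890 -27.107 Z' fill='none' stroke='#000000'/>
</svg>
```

G21
G90
G0 X273.704 Y34.038
M4 S501
G1 X79.446 Y32.917 F1582
M5
G0 X225.799 Y15.582
M4 S501
G1 X347.688 Y36.470 F1582
G1 X328.633 Y37.044
G1 X26.795 Y7.266
G1 X147.685 Y34.373
G1 X225.799 Y15.582
M5

Since the viewBox matches the mm dimensions, user units are millimetres directly. The only transform is the Y-flip y_m = 61.754 − y_svg.

Shape 1 is a line segment drawn with `<path>`. Its stroke #000000 means score at S501, F1582. After flipping Y the toolpath is (273.704,34.038) → (79.446,32.917).

Shape 2 is a closed polygon drawn with `<path>`. Its stroke #000000 means score at S501, F1582. After flipping Y the toolpath is (225.799,15.582) → (347.688,36.470) → (328.633,37.044) → (26.795,7.266) → (147.685,34.373) → (225.799,15.582), returning to the start.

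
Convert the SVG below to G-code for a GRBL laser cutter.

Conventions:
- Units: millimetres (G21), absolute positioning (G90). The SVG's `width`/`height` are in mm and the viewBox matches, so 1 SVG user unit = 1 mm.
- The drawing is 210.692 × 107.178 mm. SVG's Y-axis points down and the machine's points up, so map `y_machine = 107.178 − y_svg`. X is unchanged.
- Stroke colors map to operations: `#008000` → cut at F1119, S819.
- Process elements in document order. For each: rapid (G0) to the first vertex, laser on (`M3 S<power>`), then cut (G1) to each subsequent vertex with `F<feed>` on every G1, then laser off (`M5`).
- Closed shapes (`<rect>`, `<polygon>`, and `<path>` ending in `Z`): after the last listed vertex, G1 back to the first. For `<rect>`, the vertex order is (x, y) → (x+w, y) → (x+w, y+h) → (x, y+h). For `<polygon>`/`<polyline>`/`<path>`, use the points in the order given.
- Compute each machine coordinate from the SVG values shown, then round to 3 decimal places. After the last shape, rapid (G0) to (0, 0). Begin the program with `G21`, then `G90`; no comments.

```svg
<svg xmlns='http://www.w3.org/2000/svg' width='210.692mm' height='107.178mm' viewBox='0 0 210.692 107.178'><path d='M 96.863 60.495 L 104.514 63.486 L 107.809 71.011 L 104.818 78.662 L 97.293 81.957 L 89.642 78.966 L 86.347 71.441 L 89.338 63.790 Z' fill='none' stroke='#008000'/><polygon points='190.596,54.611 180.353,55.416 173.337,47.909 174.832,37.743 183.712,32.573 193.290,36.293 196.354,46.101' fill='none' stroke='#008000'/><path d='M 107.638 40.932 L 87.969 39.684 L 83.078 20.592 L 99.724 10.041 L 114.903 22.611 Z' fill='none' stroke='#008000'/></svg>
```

G21
G90
G0 X96.863 Y46.683
M3 S819
G1 X104.514 Y43.692 F1119
G1 X107.809 Y36.167 F1119
G1 X104.818 Y28.516 F1119
G1 X97.293 Y25.221 F1119
G1 X89.642 Y28.212 F1119
G1 X86.347 Y35.737 F1119
G1 X89.338 Y43.388 F1119
G1 X96.863 Y46.683 F1119
M5
G0 X190.596 Y52.567
M3 S819
G1 X180.353 Y51.762 F1119
G1 X173.337 Y59.269 F1119
G1 X174.832 Y69.435 F1119
G1 X183.712 Y74.605 F1119
G1 X193.290 Y70.885 F1119
G1 X196.354 Y61.077 F1119
G1 X190.596 Y52.567 F1119
M5
G0 X107.638 Y66.246
M3 S819
G1 X87.969 Y67.494 F1119
G1 X83.078 Y86.586 F1119
G1 X99.724 Y97.137 F1119
G1 X114.903 Y84.567 F1119
G1 X107.638 Y66.246 F1119
M5
G0 X0.000 Y0.000

viewBox `0 0 210.692 107.178` with mm width/height → 1 unit = 1 mm. Flip: y_m = 107.178 − y_svg.

**Shape 1** — `<path>` regular polygon, stroke `#008000` → cut (S819, F1119). Machine vertices: (96.863,46.683) → (104.514,43.692) → (107.809,36.167) → (104.818,28.516) → (97.293,25.221) → (89.642,28.212) → (86.347,35.737) → (89.338,43.388) → (96.863,46.683). Closed: final G1 returns to the first vertex.

**Shape 2** — `<polygon>` regular polygon, stroke `#008000` → cut (S819, F1119). Machine vertices: (190.596,52.567) → (180.353,51.762) → (173.337,59.269) → (174.832,69.435) → (183.712,74.605) → (193.290,70.885) → (196.354,61.077) → (190.596,52.567). Closed: final G1 returns to the first vertex.

**Shape 3** — `<path>` regular polygon, stroke `#008000` → cut (S819, F1119). Machine vertices: (107.638,66.246) → (87.969,67.494) → (83.078,86.586) → (99.724,97.137) → (114.903,84.567) → (107.638,66.246). Closed: final G1 returns to the first vertex.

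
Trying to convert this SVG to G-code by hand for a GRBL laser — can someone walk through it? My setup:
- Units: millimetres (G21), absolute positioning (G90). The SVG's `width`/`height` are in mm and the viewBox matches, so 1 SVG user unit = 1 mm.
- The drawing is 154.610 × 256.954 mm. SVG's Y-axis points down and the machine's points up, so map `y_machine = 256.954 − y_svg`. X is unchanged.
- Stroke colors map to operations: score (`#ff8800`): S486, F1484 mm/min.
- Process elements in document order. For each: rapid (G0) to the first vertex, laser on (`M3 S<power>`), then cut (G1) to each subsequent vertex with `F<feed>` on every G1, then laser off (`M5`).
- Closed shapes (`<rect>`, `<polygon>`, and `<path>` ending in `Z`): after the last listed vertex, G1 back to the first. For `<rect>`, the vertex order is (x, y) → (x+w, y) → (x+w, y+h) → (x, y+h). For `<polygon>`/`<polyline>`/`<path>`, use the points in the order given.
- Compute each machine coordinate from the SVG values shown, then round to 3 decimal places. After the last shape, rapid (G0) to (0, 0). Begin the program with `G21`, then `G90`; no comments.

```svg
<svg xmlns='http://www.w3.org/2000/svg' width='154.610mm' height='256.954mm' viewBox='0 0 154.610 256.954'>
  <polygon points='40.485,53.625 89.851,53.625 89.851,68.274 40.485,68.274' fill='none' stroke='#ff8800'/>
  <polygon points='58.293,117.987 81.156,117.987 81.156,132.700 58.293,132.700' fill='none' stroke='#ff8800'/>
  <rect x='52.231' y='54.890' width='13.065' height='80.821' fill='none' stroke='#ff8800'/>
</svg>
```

G21
G90
G0 X40.485 Y203.329
M3 S486
G1 X89.851 Y203.329 F1484
G1 X89.851 Y188.680 F1484
G1 X40.485 Y188.680 F1484
G1 X40.485 Y203.329 F1484
M5
G0 X58.293 Y138.967
M3 S486
G1 X81.156 Y138.967 F1484
G1 X81.156 Y124.254 F1484
G1 X58.293 Y124.254 F1484
G1 X58.293 Y138.967 F1484
M5
G0 X52.231 Y202.064
M3 S486
G1 X65.296 Y202.064 F1484
G1 X65.296 Y121.243 F1484
G1 X52.231 Y121.243 F1484
G1 X52.231 Y202.064 F1484
M5
G0 X0.000 Y0.000

viewBox `0 0 154.610 256.954` with mm width/height → 1 unit = 1 mm. Flip: y_m = 256.954 − y_svg.

**Shape 1** — `<polygon>` rectangle, stroke `#ff8800` → score (S486, F1484). Machine vertices: (40.485,203.329) → (89.851,203.329) → (89.851,188.680) → (40.485,188.680) → (40.485,203.329). Closed: final G1 returns to the first vertex.

**Shape 2** — `<polygon>` rectangle, stroke `#ff8800` → score (S486, F1484). Machine vertices: (58.293,138.967) → (81.156,138.967) → (81.156,124.254) → (58.293,124.254) → (58.293,138.967). Closed: final G1 returns to the first vertex.

**Shape 3** — `<rect>` rectangle, stroke `#ff8800` → score (S486, F1484). Machine vertices: (52.231,202.064) → (65.296,202.064) → (65.296,121.243) → (52.231,121.243) → (52.231,202.064). Closed: final G1 returns to the first vertex.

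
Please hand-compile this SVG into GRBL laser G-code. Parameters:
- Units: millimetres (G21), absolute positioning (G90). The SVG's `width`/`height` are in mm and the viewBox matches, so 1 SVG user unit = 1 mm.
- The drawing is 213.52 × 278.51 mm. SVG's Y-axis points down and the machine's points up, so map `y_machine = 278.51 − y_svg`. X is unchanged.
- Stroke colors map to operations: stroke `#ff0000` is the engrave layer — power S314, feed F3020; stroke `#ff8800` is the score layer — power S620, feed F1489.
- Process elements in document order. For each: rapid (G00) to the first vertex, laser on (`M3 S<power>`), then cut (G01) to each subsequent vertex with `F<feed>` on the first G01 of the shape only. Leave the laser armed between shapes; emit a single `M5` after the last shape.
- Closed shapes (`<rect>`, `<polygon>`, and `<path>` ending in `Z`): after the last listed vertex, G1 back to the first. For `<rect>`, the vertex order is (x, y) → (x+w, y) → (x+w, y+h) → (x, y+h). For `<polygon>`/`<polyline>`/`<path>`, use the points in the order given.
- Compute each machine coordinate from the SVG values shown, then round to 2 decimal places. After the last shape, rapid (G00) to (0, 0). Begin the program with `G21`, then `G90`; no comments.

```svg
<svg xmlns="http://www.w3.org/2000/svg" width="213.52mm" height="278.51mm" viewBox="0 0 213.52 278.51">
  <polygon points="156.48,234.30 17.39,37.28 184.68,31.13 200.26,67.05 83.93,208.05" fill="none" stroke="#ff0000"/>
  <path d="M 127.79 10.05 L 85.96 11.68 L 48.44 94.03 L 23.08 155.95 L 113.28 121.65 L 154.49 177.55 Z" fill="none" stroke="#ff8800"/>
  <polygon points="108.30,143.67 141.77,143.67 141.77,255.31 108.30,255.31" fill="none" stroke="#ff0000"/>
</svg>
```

Since the viewBox matches the mm dimensions, user units are millimetres directly. The only transform is the Y-flip y_m = 278.51 − y_svg.

Shape 1 is a closed polygon drawn with `<polygon>`. Its stroke #ff0000 means engrave at S314, F3020. After flipping Y the toolpath is (156.48,44.21) → (17.39,241.23) → (184.68,247.38) → (200.26,211.46) → (83.93,70.46) → (156.48,44.21), returning to the start.

Shape 2 is a closed polygon drawn with `<path>`. Its stroke #ff8800 means score at S620, F1489. After flipping Y the toolpath is (127.79,268.46) → (85.96,266.83) → (48.44,184.48) → (23.08,122.56) → (113.28,156.86) → (154.49,100.96) → (127.79,268.46), returning to the start.

Shape 3 is a rectangle drawn with `<polygon>`. Its stroke #ff0000 means engrave at S314, F3020. After flipping Y the toolpath is (108.30,134.84) → (141.77,134.84) → (141.77,23.20) → (108.30,23.20) → (108.30,134.84), returning to the start.

G21
G90
G00 X156.48 Y44.21
M3 S314
G01 X17.39 Y241.23 F3020
G01 X184.68 Y247.38
G01 X200.26 Y211.46
G01 X83.93 Y70.46
G01 X156.48 Y44.21
G00 X127.79 Y268.46
M3 S620
G01 X85.96 Y266.83 F1489
G01 X48.44 Y184.48
G01 X23.08 Y122.56
G01 X113.28 Y156.86
G01 X154.49 Y100.96
G01 X127.79 Y268.46
G00 X108.30 Y134.84
M3 S314
G01 X141.77 Y134.84 F3020
G01 X141.77 Y23.20
G01 X108.30 Y23.20
G01 X108.30 Y134.84
M5
G00 X0.00 Y0.00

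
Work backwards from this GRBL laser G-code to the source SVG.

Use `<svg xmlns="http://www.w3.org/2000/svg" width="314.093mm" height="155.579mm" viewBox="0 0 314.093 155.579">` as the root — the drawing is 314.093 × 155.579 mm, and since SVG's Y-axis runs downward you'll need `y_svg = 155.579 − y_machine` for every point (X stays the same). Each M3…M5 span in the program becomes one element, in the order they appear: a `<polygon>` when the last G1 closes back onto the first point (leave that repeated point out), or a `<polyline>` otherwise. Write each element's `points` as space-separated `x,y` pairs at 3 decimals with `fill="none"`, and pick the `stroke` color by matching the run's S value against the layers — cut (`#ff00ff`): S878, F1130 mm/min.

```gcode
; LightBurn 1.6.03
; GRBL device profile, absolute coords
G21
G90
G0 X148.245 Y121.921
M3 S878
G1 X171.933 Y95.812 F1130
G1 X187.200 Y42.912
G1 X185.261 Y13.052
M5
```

<svg xmlns="http://www.w3.org/2000/svg" width="314.093mm" height="155.579mm" viewBox="0 0 314.093 155.579">
  <polyline points="148.245,33.658 171.933,59.767 187.200,112.667 185.261,142.527" fill="none" stroke="#ff00ff"/>
</svg>

Machine Y-up, SVG Y-down with viewBox height 155.579, so y_svg = 155.579 − y_machine; X carries over. Every run uses S878, so all elements get stroke `#ff00ff` (cut).

Run 1: The run is open, so emit a `<polyline>` with points (Y-flipped): 148.245,33.658 171.933,59.767 187.200,112.667 185.261,142.527.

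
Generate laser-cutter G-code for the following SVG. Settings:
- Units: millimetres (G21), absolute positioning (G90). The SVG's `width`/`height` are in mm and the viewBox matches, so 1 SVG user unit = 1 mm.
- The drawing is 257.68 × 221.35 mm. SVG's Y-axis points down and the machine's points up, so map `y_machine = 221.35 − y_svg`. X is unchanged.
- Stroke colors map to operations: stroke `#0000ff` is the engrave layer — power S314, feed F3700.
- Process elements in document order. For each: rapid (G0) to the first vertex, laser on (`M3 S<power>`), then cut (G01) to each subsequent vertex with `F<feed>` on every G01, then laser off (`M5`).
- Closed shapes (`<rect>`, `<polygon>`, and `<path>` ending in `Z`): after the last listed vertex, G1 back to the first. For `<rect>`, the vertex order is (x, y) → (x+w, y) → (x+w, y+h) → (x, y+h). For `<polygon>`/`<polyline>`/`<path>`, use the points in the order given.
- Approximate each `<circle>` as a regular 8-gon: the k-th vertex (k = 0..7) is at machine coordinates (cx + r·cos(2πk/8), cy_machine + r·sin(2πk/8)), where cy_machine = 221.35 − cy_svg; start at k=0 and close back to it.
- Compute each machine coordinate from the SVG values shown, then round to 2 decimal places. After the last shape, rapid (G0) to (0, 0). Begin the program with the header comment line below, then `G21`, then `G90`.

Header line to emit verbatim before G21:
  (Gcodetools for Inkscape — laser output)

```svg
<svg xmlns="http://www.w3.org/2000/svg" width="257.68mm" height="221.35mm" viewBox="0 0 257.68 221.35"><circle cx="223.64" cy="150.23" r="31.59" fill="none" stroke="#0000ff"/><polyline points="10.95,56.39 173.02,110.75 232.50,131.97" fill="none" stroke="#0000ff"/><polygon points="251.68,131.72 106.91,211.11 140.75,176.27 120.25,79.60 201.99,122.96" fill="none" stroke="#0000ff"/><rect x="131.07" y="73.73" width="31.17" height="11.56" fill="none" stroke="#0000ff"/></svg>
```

Since the viewBox matches the mm dimensions, user units are millimetres directly. The only transform is the Y-flip y_m = 221.35 − y_svg.

Shape 1 is a circle drawn with `<circle>`. Its stroke #0000ff means engrave at S314, F3700. After flipping Y the toolpath is (255.23,71.12) → (245.98,93.46) → (223.64,102.71) → (201.30,93.46) → (192.05,71.12) → (201.30,48.78) → (223.64,39.53) → (245.98,48.78) → (255.23,71.12), returning to the start.

Shape 2 is a open polyline drawn with `<polyline>`. Its stroke #0000ff means engrave at S314, F3700. After flipping Y the toolpath is (10.95,164.96) → (173.02,110.60) → (232.50,89.38).

Shape 3 is a closed polygon drawn with `<polygon>`. Its stroke #0000ff means engrave at S314, F3700. After flipping Y the toolpath is (251.68,89.63) → (106.91,10.24) → (140.75,45.08) → (120.25,141.75) → (201.99,98.39) → (251.68,89.63), returning to the start.

Shape 4 is a rectangle drawn with `<rect>`. Its stroke #0000ff means engrave at S314, F3700. After flipping Y the toolpath is (131.07,147.62) → (162.24,147.62) → (162.24,136.06) → (131.07,136.06) → (131.07,147.62), returning to the start.

(Gcodetools for Inkscape — laser output)
G21
G90
G0 X255.23 Y71.12
M3 S314
G01 X245.98 Y93.46 F3700
G01 X223.64 Y102.71 F3700
G01 X201.30 Y93.46 F3700
G01 X192.05 Y71.12 F3700
G01 X201.30 Y48.78 F3700
G01 X223.64 Y39.53 F3700
G01 X245.98 Y48.78 F3700
G01 X255.23 Y71.12 F3700
M5
G0 X10.95 Y164.96
M3 S314
G01 X173.02 Y110.60 F3700
G01 X232.50 Y89.38 F3700
M5
G0 X251.68 Y89.63
M3 S314
G01 X106.91 Y10.24 F3700
G01 X140.75 Y45.08 F3700
G01 X120.25 Y141.75 F3700
G01 X201.99 Y98.39 F3700
G01 X251.68 Y89.63 F3700
M5
G0 X131.07 Y147.62
M3 S314
G01 X162.24 Y147.62 F3700
G01 X162.24 Y136.06 F3700
G01 X131.07 Y136.06 F3700
G01 X131.07 Y147.62 F3700
M5
G0 X0.00 Y0.00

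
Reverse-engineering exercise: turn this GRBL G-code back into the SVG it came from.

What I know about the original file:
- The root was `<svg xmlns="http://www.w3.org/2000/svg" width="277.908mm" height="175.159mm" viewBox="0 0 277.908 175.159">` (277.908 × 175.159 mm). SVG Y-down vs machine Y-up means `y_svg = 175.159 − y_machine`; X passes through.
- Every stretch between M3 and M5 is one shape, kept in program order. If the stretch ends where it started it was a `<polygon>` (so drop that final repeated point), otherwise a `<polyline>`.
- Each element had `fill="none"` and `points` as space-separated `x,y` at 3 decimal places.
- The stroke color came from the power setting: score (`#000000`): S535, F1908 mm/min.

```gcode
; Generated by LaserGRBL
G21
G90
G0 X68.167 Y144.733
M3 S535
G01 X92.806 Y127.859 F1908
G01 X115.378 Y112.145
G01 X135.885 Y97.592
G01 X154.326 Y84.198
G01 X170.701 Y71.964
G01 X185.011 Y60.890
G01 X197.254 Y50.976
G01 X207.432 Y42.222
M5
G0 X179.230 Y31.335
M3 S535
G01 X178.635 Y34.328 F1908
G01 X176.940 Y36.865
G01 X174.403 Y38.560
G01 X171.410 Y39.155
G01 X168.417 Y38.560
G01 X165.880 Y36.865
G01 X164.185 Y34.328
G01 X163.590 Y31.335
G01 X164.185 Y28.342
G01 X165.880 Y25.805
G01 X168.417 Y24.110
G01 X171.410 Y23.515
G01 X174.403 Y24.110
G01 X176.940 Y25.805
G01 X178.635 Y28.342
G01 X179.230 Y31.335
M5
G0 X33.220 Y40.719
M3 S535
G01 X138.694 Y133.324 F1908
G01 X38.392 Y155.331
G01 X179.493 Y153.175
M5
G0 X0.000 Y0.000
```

<svg xmlns="http://www.w3.org/2000/svg" width="277.908mm" height="175.159mm" viewBox="0 0 277.908 175.159">
  <polyline points="68.167,30.426 92.806,47.300 115.378,63.014 135.885,77.567 154.326,90.961 170.701,103.195 185.011,114.269 197.254,124.183 207.432,132.937" fill="none" stroke="#000000"/>
  <polygon points="179.230,143.824 178.635,140.831 176.940,138.294 174.403,136.599 171.410,136.004 168.417,136.599 165.880,138.294 164.185,140.831 163.590,143.824 164.185,146.817 165.880,149.354 168.417,151.049 171.410,151.644 174.403,151.049 176.940,149.354 178.635,146.817" fill="none" stroke="#000000"/>
  <polyline points="33.220,134.440 138.694,41.835 38.392,19.828 179.493,21.984" fill="none" stroke="#000000"/>
</svg>

Machine Y-up, SVG Y-down with viewBox height 175.159, so y_svg = 175.159 − y_machine; X carries over. Every run uses S535, so all elements get stroke `#000000` (score).

Run 1: The run is open, so emit a `<polyline>` with points (Y-flipped): 68.167,30.426 92.806,47.300 115.378,63.014 135.885,77.567 154.326,90.961 170.701,103.195 185.011,114.269 197.254,124.183 207.432,132.937.

Run 2: The run returns to its start, so emit a `<polygon>` with points (Y-flipped): 179.230,143.824 178.635,140.831 176.940,138.294 174.403,136.599 171.410,136.004 168.417,136.599 165.880,138.294 164.185,140.831 163.590,143.824 164.185,146.817 165.880,149.354 168.417,151.049 171.410,151.644 174.403,151.049 176.940,149.354 178.635,146.817.

Run 3: The run is open, so emit a `<polyline>` with points (Y-flipped): 33.220,134.440 138.694,41.835 38.392,19.828 179.493,21.984.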